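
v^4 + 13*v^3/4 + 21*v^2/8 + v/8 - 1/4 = (v - 1/4)*(v + 1/2)*(v + 1)*(v + 2)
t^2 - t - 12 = (t - 4)*(t + 3)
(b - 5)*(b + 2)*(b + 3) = b^3 - 19*b - 30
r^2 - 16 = (r - 4)*(r + 4)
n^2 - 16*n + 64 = (n - 8)^2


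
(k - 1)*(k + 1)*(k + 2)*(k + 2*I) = k^4 + 2*k^3 + 2*I*k^3 - k^2 + 4*I*k^2 - 2*k - 2*I*k - 4*I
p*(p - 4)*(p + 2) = p^3 - 2*p^2 - 8*p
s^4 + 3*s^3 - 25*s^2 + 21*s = s*(s - 3)*(s - 1)*(s + 7)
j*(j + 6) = j^2 + 6*j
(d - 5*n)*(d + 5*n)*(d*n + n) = d^3*n + d^2*n - 25*d*n^3 - 25*n^3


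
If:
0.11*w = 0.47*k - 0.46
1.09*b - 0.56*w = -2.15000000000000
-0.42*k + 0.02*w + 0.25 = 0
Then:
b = -3.03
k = 0.50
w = -2.06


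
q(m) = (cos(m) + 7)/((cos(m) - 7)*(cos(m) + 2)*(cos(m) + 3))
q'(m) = -sin(m)/((cos(m) - 7)*(cos(m) + 2)*(cos(m) + 3)) + (cos(m) + 7)*sin(m)/((cos(m) - 7)*(cos(m) + 2)*(cos(m) + 3)^2) + (cos(m) + 7)*sin(m)/((cos(m) - 7)*(cos(m) + 2)^2*(cos(m) + 3)) + (cos(m) + 7)*sin(m)/((cos(m) - 7)^2*(cos(m) + 2)*(cos(m) + 3))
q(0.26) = -0.11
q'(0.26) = -0.01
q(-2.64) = -0.33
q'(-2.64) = 0.17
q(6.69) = -0.11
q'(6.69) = -0.01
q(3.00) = -0.37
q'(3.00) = -0.06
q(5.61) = -0.12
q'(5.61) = 0.02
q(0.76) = -0.12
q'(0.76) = -0.03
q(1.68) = -0.18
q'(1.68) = -0.10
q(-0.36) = -0.11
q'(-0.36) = 0.01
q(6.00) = -0.11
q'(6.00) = 0.01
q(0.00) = -0.11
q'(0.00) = 0.00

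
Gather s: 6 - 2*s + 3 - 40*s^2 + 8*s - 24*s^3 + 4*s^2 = -24*s^3 - 36*s^2 + 6*s + 9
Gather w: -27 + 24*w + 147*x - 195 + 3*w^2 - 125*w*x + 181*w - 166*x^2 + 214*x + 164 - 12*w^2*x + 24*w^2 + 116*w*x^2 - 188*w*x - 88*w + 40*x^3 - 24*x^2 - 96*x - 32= w^2*(27 - 12*x) + w*(116*x^2 - 313*x + 117) + 40*x^3 - 190*x^2 + 265*x - 90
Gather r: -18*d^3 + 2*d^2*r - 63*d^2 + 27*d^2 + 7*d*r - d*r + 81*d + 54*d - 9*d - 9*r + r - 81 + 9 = -18*d^3 - 36*d^2 + 126*d + r*(2*d^2 + 6*d - 8) - 72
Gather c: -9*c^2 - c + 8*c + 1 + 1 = -9*c^2 + 7*c + 2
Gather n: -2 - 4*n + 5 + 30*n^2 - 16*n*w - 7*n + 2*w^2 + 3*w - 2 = 30*n^2 + n*(-16*w - 11) + 2*w^2 + 3*w + 1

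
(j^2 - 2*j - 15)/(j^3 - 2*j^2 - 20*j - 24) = (-j^2 + 2*j + 15)/(-j^3 + 2*j^2 + 20*j + 24)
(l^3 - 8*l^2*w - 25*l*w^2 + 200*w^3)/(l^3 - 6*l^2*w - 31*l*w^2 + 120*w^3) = (-l + 5*w)/(-l + 3*w)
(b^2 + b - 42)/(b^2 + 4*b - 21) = (b - 6)/(b - 3)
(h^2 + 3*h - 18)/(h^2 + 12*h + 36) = (h - 3)/(h + 6)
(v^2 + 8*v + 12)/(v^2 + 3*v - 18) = (v + 2)/(v - 3)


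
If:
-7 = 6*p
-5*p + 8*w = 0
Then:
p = -7/6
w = -35/48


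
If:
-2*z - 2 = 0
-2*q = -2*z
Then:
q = -1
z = -1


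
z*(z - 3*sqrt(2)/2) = z^2 - 3*sqrt(2)*z/2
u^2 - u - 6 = (u - 3)*(u + 2)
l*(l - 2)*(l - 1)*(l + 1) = l^4 - 2*l^3 - l^2 + 2*l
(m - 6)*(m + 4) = m^2 - 2*m - 24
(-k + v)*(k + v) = -k^2 + v^2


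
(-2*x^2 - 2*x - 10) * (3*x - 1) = -6*x^3 - 4*x^2 - 28*x + 10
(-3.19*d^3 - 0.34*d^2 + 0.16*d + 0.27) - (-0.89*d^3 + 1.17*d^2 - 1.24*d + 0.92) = -2.3*d^3 - 1.51*d^2 + 1.4*d - 0.65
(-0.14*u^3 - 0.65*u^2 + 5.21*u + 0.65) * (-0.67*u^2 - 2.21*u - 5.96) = 0.0938*u^5 + 0.7449*u^4 - 1.2198*u^3 - 8.0756*u^2 - 32.4881*u - 3.874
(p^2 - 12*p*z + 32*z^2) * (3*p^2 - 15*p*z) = 3*p^4 - 51*p^3*z + 276*p^2*z^2 - 480*p*z^3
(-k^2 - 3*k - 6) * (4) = -4*k^2 - 12*k - 24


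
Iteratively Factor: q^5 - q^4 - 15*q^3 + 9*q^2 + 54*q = (q + 2)*(q^4 - 3*q^3 - 9*q^2 + 27*q) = (q + 2)*(q + 3)*(q^3 - 6*q^2 + 9*q) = (q - 3)*(q + 2)*(q + 3)*(q^2 - 3*q) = (q - 3)^2*(q + 2)*(q + 3)*(q)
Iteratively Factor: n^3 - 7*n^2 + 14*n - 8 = (n - 1)*(n^2 - 6*n + 8) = (n - 4)*(n - 1)*(n - 2)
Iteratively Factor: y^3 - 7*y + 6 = (y - 2)*(y^2 + 2*y - 3) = (y - 2)*(y + 3)*(y - 1)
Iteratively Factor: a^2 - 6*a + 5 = (a - 1)*(a - 5)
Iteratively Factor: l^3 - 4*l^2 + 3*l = (l - 1)*(l^2 - 3*l) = l*(l - 1)*(l - 3)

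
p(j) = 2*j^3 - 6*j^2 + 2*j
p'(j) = 6*j^2 - 12*j + 2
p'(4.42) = 66.18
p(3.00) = 6.00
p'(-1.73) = 40.72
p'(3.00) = 20.00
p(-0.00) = 0.00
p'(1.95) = 1.42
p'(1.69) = -1.14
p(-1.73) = -31.77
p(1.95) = -4.09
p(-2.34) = -63.16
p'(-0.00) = 2.00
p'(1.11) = -3.93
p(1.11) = -2.44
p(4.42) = 64.32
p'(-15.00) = 1532.00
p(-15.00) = -8130.00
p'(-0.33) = 6.61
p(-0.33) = -1.39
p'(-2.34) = 62.93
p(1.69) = -4.10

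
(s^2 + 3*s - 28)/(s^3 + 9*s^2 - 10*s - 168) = 1/(s + 6)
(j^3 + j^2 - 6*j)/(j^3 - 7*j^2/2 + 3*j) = 2*(j + 3)/(2*j - 3)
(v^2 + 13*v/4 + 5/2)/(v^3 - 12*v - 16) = (v + 5/4)/(v^2 - 2*v - 8)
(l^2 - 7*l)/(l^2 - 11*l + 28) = l/(l - 4)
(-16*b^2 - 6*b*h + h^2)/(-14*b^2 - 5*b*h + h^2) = (8*b - h)/(7*b - h)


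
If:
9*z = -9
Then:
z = -1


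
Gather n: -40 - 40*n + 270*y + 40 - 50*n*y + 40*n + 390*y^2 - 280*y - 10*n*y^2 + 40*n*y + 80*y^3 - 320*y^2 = n*(-10*y^2 - 10*y) + 80*y^3 + 70*y^2 - 10*y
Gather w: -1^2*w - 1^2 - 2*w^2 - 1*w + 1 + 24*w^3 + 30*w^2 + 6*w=24*w^3 + 28*w^2 + 4*w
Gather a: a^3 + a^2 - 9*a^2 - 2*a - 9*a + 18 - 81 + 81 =a^3 - 8*a^2 - 11*a + 18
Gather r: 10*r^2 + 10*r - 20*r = 10*r^2 - 10*r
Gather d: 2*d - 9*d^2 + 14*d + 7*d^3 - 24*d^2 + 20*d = 7*d^3 - 33*d^2 + 36*d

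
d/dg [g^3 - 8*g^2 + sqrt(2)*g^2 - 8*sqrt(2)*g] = 3*g^2 - 16*g + 2*sqrt(2)*g - 8*sqrt(2)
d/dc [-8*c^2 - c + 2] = -16*c - 1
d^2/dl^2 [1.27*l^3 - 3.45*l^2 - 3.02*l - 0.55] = 7.62*l - 6.9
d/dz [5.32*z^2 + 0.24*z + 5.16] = 10.64*z + 0.24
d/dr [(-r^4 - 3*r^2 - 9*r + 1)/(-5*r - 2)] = (15*r^4 + 8*r^3 + 15*r^2 + 12*r + 23)/(25*r^2 + 20*r + 4)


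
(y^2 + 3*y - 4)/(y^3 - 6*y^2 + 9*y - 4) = (y + 4)/(y^2 - 5*y + 4)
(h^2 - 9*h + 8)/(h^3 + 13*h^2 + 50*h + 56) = (h^2 - 9*h + 8)/(h^3 + 13*h^2 + 50*h + 56)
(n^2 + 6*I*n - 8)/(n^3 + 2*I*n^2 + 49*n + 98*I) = (n + 4*I)/(n^2 + 49)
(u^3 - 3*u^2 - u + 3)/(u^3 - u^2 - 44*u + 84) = (u^3 - 3*u^2 - u + 3)/(u^3 - u^2 - 44*u + 84)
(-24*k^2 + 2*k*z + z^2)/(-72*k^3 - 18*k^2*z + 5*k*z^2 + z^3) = 1/(3*k + z)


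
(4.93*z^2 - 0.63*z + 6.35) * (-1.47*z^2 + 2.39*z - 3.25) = -7.2471*z^4 + 12.7088*z^3 - 26.8627*z^2 + 17.224*z - 20.6375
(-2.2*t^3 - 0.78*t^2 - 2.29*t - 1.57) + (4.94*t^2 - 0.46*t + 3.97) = -2.2*t^3 + 4.16*t^2 - 2.75*t + 2.4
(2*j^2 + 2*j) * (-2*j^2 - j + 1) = -4*j^4 - 6*j^3 + 2*j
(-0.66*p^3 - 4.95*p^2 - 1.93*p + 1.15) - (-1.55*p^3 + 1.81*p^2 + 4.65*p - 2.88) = 0.89*p^3 - 6.76*p^2 - 6.58*p + 4.03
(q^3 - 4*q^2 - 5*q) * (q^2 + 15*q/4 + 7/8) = q^5 - q^4/4 - 153*q^3/8 - 89*q^2/4 - 35*q/8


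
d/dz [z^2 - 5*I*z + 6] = 2*z - 5*I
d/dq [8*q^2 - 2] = 16*q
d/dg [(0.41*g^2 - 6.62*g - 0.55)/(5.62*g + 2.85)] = (2.3042*g^2 + 2.337*g - 15.776)/(31.5844*g^2 + 32.034*g + 8.1225)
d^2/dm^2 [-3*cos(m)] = 3*cos(m)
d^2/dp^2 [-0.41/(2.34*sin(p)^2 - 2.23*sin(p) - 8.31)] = (-8.979984*sin(p)^4 + 6.418386*sin(p)^3 - 20.459369*sin(p)^2 - 5.238939*sin(p) + 20.023006)/(-2.34*sin(p)^2 + 2.23*sin(p) + 8.31)^3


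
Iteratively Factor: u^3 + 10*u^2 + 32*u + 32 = (u + 2)*(u^2 + 8*u + 16) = (u + 2)*(u + 4)*(u + 4)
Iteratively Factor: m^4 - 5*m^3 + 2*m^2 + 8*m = (m - 2)*(m^3 - 3*m^2 - 4*m) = m*(m - 2)*(m^2 - 3*m - 4) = m*(m - 4)*(m - 2)*(m + 1)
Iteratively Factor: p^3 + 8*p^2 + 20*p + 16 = (p + 2)*(p^2 + 6*p + 8) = (p + 2)*(p + 4)*(p + 2)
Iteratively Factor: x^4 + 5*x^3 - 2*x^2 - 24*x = (x)*(x^3 + 5*x^2 - 2*x - 24) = x*(x + 4)*(x^2 + x - 6) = x*(x + 3)*(x + 4)*(x - 2)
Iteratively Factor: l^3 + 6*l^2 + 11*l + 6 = (l + 2)*(l^2 + 4*l + 3) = (l + 2)*(l + 3)*(l + 1)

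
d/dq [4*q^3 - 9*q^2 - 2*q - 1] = 12*q^2 - 18*q - 2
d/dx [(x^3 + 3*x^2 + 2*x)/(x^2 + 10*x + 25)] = (x^3 + 15*x^2 + 28*x + 10)/(x^3 + 15*x^2 + 75*x + 125)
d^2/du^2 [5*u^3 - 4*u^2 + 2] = 30*u - 8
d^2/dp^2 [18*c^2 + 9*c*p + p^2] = 2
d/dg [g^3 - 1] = 3*g^2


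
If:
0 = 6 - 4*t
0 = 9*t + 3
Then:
No Solution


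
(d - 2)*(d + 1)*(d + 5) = d^3 + 4*d^2 - 7*d - 10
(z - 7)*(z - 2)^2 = z^3 - 11*z^2 + 32*z - 28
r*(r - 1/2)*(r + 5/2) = r^3 + 2*r^2 - 5*r/4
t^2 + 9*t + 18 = (t + 3)*(t + 6)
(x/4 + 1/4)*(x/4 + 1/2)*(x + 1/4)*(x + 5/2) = x^4/16 + 23*x^3/64 + 87*x^2/128 + 59*x/128 + 5/64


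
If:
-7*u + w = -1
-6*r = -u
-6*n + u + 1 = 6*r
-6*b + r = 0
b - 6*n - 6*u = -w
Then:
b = 2/37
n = 1/6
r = 12/37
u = 72/37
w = 467/37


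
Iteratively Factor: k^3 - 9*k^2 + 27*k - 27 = (k - 3)*(k^2 - 6*k + 9) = (k - 3)^2*(k - 3)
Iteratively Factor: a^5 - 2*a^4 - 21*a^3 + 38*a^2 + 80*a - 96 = (a - 1)*(a^4 - a^3 - 22*a^2 + 16*a + 96) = (a - 3)*(a - 1)*(a^3 + 2*a^2 - 16*a - 32) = (a - 3)*(a - 1)*(a + 2)*(a^2 - 16) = (a - 3)*(a - 1)*(a + 2)*(a + 4)*(a - 4)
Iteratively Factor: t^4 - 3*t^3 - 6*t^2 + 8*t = (t - 4)*(t^3 + t^2 - 2*t) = t*(t - 4)*(t^2 + t - 2) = t*(t - 4)*(t + 2)*(t - 1)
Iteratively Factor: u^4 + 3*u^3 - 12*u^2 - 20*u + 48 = (u + 4)*(u^3 - u^2 - 8*u + 12) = (u - 2)*(u + 4)*(u^2 + u - 6) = (u - 2)^2*(u + 4)*(u + 3)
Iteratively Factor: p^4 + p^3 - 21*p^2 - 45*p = (p + 3)*(p^3 - 2*p^2 - 15*p) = (p - 5)*(p + 3)*(p^2 + 3*p) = (p - 5)*(p + 3)^2*(p)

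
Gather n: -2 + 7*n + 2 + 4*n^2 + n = 4*n^2 + 8*n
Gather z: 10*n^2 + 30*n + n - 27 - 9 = 10*n^2 + 31*n - 36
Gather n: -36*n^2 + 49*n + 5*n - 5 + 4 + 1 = -36*n^2 + 54*n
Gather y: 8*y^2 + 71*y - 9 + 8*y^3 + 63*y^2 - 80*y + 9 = 8*y^3 + 71*y^2 - 9*y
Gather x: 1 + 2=3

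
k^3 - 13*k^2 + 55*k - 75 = (k - 5)^2*(k - 3)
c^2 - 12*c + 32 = (c - 8)*(c - 4)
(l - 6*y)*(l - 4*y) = l^2 - 10*l*y + 24*y^2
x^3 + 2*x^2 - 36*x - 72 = (x - 6)*(x + 2)*(x + 6)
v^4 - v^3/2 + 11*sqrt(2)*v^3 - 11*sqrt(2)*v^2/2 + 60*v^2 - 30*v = v*(v - 1/2)*(v + 5*sqrt(2))*(v + 6*sqrt(2))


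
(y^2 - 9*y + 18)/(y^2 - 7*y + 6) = (y - 3)/(y - 1)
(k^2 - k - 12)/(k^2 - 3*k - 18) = (k - 4)/(k - 6)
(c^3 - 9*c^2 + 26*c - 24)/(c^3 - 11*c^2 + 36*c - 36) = (c - 4)/(c - 6)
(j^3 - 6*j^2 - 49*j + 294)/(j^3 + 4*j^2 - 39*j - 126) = (j - 7)/(j + 3)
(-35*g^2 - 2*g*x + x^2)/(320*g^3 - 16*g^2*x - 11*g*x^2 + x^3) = (-7*g + x)/(64*g^2 - 16*g*x + x^2)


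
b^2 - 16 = (b - 4)*(b + 4)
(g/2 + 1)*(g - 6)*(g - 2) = g^3/2 - 3*g^2 - 2*g + 12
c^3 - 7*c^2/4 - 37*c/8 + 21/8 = (c - 3)*(c - 1/2)*(c + 7/4)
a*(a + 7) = a^2 + 7*a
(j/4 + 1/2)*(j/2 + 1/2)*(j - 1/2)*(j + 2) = j^4/8 + 9*j^3/16 + 11*j^2/16 - 1/4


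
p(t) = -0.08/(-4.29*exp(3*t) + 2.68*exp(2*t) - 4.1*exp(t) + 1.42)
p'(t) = -0.08*(12.87*exp(3*t) - 5.36*exp(2*t) + 4.1*exp(t))/(-4.29*exp(3*t) + 2.68*exp(2*t) - 4.1*exp(t) + 1.42)^2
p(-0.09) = 0.02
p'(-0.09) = -0.06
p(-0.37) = 0.05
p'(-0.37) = -0.15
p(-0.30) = 0.04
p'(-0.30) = -0.12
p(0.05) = 0.02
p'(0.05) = -0.04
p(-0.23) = 0.03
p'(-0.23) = -0.10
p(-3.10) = -0.06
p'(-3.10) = -0.01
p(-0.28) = 0.04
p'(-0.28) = -0.11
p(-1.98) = -0.09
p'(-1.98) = -0.05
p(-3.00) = -0.07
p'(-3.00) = -0.01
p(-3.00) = -0.07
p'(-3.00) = -0.01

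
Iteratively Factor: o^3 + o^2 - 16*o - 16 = (o + 4)*(o^2 - 3*o - 4) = (o + 1)*(o + 4)*(o - 4)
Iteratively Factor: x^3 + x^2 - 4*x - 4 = (x + 2)*(x^2 - x - 2) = (x - 2)*(x + 2)*(x + 1)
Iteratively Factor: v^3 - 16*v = (v)*(v^2 - 16) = v*(v - 4)*(v + 4)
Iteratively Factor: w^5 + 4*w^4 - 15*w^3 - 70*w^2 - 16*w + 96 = (w - 1)*(w^4 + 5*w^3 - 10*w^2 - 80*w - 96) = (w - 1)*(w + 3)*(w^3 + 2*w^2 - 16*w - 32) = (w - 4)*(w - 1)*(w + 3)*(w^2 + 6*w + 8) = (w - 4)*(w - 1)*(w + 2)*(w + 3)*(w + 4)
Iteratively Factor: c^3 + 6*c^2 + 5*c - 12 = (c + 4)*(c^2 + 2*c - 3) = (c - 1)*(c + 4)*(c + 3)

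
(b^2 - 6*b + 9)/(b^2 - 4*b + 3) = (b - 3)/(b - 1)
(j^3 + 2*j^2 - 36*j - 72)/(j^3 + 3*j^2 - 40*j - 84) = (j + 6)/(j + 7)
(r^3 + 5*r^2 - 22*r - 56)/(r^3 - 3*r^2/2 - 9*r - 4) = 2*(r + 7)/(2*r + 1)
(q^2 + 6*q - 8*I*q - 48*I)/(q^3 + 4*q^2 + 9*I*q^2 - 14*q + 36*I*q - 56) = (q^2 + q*(6 - 8*I) - 48*I)/(q^3 + q^2*(4 + 9*I) + q*(-14 + 36*I) - 56)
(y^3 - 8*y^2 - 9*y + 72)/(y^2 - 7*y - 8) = (y^2 - 9)/(y + 1)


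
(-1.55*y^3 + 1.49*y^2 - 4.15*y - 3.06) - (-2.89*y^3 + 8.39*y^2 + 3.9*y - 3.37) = 1.34*y^3 - 6.9*y^2 - 8.05*y + 0.31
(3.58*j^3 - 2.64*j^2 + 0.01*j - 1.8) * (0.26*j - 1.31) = 0.9308*j^4 - 5.3762*j^3 + 3.461*j^2 - 0.4811*j + 2.358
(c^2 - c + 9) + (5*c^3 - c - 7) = 5*c^3 + c^2 - 2*c + 2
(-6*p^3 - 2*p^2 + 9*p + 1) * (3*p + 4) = -18*p^4 - 30*p^3 + 19*p^2 + 39*p + 4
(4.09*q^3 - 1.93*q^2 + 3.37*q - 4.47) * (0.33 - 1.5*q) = -6.135*q^4 + 4.2447*q^3 - 5.6919*q^2 + 7.8171*q - 1.4751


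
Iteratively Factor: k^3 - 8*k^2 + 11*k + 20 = (k - 5)*(k^2 - 3*k - 4) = (k - 5)*(k - 4)*(k + 1)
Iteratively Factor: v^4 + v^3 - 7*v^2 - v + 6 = (v + 3)*(v^3 - 2*v^2 - v + 2) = (v + 1)*(v + 3)*(v^2 - 3*v + 2) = (v - 1)*(v + 1)*(v + 3)*(v - 2)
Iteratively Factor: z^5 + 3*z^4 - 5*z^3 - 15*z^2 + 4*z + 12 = (z + 2)*(z^4 + z^3 - 7*z^2 - z + 6) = (z + 2)*(z + 3)*(z^3 - 2*z^2 - z + 2) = (z + 1)*(z + 2)*(z + 3)*(z^2 - 3*z + 2) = (z - 2)*(z + 1)*(z + 2)*(z + 3)*(z - 1)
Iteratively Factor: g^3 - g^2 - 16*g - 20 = (g + 2)*(g^2 - 3*g - 10) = (g + 2)^2*(g - 5)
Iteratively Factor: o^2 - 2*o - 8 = (o + 2)*(o - 4)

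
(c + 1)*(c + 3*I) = c^2 + c + 3*I*c + 3*I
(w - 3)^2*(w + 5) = w^3 - w^2 - 21*w + 45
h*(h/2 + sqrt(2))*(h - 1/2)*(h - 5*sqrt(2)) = h^4/2 - 3*sqrt(2)*h^3/2 - h^3/4 - 10*h^2 + 3*sqrt(2)*h^2/4 + 5*h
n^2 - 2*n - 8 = (n - 4)*(n + 2)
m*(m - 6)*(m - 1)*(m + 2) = m^4 - 5*m^3 - 8*m^2 + 12*m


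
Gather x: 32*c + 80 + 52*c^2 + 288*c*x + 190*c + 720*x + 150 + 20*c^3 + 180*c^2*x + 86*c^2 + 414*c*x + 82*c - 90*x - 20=20*c^3 + 138*c^2 + 304*c + x*(180*c^2 + 702*c + 630) + 210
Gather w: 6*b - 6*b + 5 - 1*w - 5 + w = 0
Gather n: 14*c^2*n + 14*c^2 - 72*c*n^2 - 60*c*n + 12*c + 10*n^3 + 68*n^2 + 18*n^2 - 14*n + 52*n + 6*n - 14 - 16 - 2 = 14*c^2 + 12*c + 10*n^3 + n^2*(86 - 72*c) + n*(14*c^2 - 60*c + 44) - 32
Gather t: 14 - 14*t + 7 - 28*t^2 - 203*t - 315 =-28*t^2 - 217*t - 294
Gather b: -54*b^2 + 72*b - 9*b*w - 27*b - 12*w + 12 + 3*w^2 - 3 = -54*b^2 + b*(45 - 9*w) + 3*w^2 - 12*w + 9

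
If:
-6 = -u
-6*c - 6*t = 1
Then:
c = -t - 1/6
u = 6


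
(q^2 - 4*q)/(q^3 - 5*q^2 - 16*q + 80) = q/(q^2 - q - 20)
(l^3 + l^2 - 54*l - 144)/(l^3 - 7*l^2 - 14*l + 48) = (l + 6)/(l - 2)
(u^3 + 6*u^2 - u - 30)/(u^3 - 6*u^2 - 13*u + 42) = (u + 5)/(u - 7)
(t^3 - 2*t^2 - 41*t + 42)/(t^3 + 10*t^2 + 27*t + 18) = (t^2 - 8*t + 7)/(t^2 + 4*t + 3)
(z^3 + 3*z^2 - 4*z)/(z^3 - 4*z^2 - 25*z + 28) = z/(z - 7)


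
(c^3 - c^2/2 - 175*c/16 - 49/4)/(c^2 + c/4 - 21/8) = (4*c^2 - 9*c - 28)/(2*(2*c - 3))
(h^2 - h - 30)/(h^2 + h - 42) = (h + 5)/(h + 7)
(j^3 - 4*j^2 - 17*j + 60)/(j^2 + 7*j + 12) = (j^2 - 8*j + 15)/(j + 3)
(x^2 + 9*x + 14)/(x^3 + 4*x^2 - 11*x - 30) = (x + 7)/(x^2 + 2*x - 15)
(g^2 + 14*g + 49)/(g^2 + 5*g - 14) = (g + 7)/(g - 2)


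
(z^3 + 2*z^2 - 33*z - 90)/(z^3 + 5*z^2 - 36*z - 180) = (z + 3)/(z + 6)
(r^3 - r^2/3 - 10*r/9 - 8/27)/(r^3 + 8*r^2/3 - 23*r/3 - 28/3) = (27*r^3 - 9*r^2 - 30*r - 8)/(9*(3*r^3 + 8*r^2 - 23*r - 28))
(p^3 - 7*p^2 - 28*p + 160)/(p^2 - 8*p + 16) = (p^2 - 3*p - 40)/(p - 4)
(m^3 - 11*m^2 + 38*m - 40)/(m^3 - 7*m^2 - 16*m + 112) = (m^2 - 7*m + 10)/(m^2 - 3*m - 28)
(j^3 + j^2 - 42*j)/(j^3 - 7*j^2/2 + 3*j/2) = 2*(j^2 + j - 42)/(2*j^2 - 7*j + 3)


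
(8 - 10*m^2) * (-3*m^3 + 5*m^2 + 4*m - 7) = 30*m^5 - 50*m^4 - 64*m^3 + 110*m^2 + 32*m - 56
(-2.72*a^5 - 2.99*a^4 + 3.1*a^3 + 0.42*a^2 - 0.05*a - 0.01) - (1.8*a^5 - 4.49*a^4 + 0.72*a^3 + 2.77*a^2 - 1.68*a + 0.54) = -4.52*a^5 + 1.5*a^4 + 2.38*a^3 - 2.35*a^2 + 1.63*a - 0.55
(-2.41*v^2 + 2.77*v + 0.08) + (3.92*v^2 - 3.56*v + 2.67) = 1.51*v^2 - 0.79*v + 2.75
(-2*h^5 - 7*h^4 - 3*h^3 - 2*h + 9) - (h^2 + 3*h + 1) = -2*h^5 - 7*h^4 - 3*h^3 - h^2 - 5*h + 8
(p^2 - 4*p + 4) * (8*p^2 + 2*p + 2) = 8*p^4 - 30*p^3 + 26*p^2 + 8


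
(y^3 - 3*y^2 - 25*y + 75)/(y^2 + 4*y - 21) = (y^2 - 25)/(y + 7)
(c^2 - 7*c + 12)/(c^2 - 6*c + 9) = (c - 4)/(c - 3)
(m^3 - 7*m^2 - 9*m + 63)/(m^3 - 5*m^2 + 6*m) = (m^2 - 4*m - 21)/(m*(m - 2))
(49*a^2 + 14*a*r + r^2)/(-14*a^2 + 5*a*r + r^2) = (7*a + r)/(-2*a + r)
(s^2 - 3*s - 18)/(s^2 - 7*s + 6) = (s + 3)/(s - 1)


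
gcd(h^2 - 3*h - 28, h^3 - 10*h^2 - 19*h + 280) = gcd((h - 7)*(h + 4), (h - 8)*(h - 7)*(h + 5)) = h - 7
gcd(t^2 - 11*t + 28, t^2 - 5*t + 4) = t - 4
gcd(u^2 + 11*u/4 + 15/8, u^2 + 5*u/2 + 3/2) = u + 3/2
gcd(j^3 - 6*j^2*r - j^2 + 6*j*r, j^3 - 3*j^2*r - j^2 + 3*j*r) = j^2 - j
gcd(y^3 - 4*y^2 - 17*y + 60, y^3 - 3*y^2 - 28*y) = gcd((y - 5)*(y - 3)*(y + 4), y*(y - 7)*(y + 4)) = y + 4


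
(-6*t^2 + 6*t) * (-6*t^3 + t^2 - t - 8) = 36*t^5 - 42*t^4 + 12*t^3 + 42*t^2 - 48*t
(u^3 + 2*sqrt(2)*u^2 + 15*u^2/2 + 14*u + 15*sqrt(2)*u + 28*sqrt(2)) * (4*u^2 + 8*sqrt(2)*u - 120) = 4*u^5 + 16*sqrt(2)*u^4 + 30*u^4 - 32*u^3 + 120*sqrt(2)*u^3 - 660*u^2 - 16*sqrt(2)*u^2 - 1800*sqrt(2)*u - 1232*u - 3360*sqrt(2)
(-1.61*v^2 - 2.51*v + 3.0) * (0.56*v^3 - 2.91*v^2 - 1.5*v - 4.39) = -0.9016*v^5 + 3.2795*v^4 + 11.3991*v^3 + 2.1029*v^2 + 6.5189*v - 13.17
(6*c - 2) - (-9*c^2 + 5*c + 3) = 9*c^2 + c - 5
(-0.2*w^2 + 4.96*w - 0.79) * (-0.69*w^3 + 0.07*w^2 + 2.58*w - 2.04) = 0.138*w^5 - 3.4364*w^4 + 0.3763*w^3 + 13.1495*w^2 - 12.1566*w + 1.6116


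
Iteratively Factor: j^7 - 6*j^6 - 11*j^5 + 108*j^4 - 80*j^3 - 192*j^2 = (j - 3)*(j^6 - 3*j^5 - 20*j^4 + 48*j^3 + 64*j^2) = (j - 4)*(j - 3)*(j^5 + j^4 - 16*j^3 - 16*j^2) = (j - 4)*(j - 3)*(j + 4)*(j^4 - 3*j^3 - 4*j^2) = j*(j - 4)*(j - 3)*(j + 4)*(j^3 - 3*j^2 - 4*j) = j^2*(j - 4)*(j - 3)*(j + 4)*(j^2 - 3*j - 4) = j^2*(j - 4)*(j - 3)*(j + 1)*(j + 4)*(j - 4)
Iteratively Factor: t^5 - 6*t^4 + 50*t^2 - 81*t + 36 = (t - 3)*(t^4 - 3*t^3 - 9*t^2 + 23*t - 12) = (t - 4)*(t - 3)*(t^3 + t^2 - 5*t + 3) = (t - 4)*(t - 3)*(t + 3)*(t^2 - 2*t + 1) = (t - 4)*(t - 3)*(t - 1)*(t + 3)*(t - 1)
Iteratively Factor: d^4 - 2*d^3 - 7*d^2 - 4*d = (d - 4)*(d^3 + 2*d^2 + d) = (d - 4)*(d + 1)*(d^2 + d) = (d - 4)*(d + 1)^2*(d)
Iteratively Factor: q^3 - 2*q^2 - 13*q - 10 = (q + 2)*(q^2 - 4*q - 5) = (q - 5)*(q + 2)*(q + 1)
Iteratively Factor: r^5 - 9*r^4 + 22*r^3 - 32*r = (r + 1)*(r^4 - 10*r^3 + 32*r^2 - 32*r) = (r - 4)*(r + 1)*(r^3 - 6*r^2 + 8*r) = (r - 4)^2*(r + 1)*(r^2 - 2*r) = (r - 4)^2*(r - 2)*(r + 1)*(r)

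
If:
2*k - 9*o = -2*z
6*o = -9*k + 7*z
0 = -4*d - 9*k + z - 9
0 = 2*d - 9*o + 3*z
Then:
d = -27/256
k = -153/128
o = -3/4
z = -279/128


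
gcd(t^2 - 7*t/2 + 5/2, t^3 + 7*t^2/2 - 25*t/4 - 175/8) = t - 5/2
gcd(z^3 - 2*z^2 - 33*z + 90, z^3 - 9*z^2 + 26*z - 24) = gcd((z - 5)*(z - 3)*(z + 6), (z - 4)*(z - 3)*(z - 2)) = z - 3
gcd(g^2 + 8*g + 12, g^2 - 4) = g + 2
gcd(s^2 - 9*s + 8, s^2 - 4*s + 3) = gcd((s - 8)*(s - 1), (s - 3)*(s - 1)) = s - 1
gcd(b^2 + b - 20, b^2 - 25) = b + 5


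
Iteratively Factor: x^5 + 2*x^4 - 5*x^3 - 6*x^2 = (x)*(x^4 + 2*x^3 - 5*x^2 - 6*x) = x^2*(x^3 + 2*x^2 - 5*x - 6) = x^2*(x + 3)*(x^2 - x - 2) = x^2*(x + 1)*(x + 3)*(x - 2)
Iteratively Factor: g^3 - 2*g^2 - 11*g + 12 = (g + 3)*(g^2 - 5*g + 4) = (g - 4)*(g + 3)*(g - 1)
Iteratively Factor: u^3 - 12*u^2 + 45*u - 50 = (u - 2)*(u^2 - 10*u + 25) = (u - 5)*(u - 2)*(u - 5)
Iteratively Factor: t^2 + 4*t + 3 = (t + 1)*(t + 3)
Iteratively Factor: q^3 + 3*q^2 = (q)*(q^2 + 3*q) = q^2*(q + 3)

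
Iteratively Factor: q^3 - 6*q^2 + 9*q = (q - 3)*(q^2 - 3*q) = (q - 3)^2*(q)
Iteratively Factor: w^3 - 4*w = (w)*(w^2 - 4) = w*(w - 2)*(w + 2)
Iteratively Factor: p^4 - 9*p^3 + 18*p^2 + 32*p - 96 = (p - 4)*(p^3 - 5*p^2 - 2*p + 24) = (p - 4)*(p - 3)*(p^2 - 2*p - 8) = (p - 4)^2*(p - 3)*(p + 2)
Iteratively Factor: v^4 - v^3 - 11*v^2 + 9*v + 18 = (v + 1)*(v^3 - 2*v^2 - 9*v + 18) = (v + 1)*(v + 3)*(v^2 - 5*v + 6) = (v - 3)*(v + 1)*(v + 3)*(v - 2)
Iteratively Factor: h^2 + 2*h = (h + 2)*(h)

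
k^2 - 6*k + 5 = (k - 5)*(k - 1)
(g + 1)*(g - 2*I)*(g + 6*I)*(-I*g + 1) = -I*g^4 + 5*g^3 - I*g^3 + 5*g^2 - 8*I*g^2 + 12*g - 8*I*g + 12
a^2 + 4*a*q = a*(a + 4*q)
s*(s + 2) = s^2 + 2*s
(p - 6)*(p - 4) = p^2 - 10*p + 24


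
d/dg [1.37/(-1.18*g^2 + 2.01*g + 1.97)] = (3.2332*g - 2.7537)/(-1.18*g^2 + 2.01*g + 1.97)^2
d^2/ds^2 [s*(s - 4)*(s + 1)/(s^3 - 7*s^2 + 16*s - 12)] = 8*(s^4 - 11*s^3 + 27*s^2 + 15*s - 75)/(s^7 - 17*s^6 + 123*s^5 - 491*s^4 + 1168*s^3 - 1656*s^2 + 1296*s - 432)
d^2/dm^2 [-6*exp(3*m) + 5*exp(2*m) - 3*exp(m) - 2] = (-54*exp(2*m) + 20*exp(m) - 3)*exp(m)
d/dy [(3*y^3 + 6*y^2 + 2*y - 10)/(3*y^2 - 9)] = (3*y^4 - 29*y^2 - 16*y - 6)/(3*(y^4 - 6*y^2 + 9))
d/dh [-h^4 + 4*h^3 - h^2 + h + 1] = -4*h^3 + 12*h^2 - 2*h + 1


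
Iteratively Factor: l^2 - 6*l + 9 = (l - 3)*(l - 3)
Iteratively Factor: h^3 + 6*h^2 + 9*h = (h + 3)*(h^2 + 3*h) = h*(h + 3)*(h + 3)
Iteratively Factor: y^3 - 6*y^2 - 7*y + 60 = (y + 3)*(y^2 - 9*y + 20) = (y - 5)*(y + 3)*(y - 4)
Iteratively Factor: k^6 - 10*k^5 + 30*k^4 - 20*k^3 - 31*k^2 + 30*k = (k)*(k^5 - 10*k^4 + 30*k^3 - 20*k^2 - 31*k + 30) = k*(k - 3)*(k^4 - 7*k^3 + 9*k^2 + 7*k - 10) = k*(k - 3)*(k - 2)*(k^3 - 5*k^2 - k + 5) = k*(k - 5)*(k - 3)*(k - 2)*(k^2 - 1) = k*(k - 5)*(k - 3)*(k - 2)*(k + 1)*(k - 1)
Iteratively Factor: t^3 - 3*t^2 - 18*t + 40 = (t - 5)*(t^2 + 2*t - 8) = (t - 5)*(t + 4)*(t - 2)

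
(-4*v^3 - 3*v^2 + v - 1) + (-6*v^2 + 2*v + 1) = -4*v^3 - 9*v^2 + 3*v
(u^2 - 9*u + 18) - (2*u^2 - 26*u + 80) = -u^2 + 17*u - 62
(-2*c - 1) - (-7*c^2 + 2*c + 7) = 7*c^2 - 4*c - 8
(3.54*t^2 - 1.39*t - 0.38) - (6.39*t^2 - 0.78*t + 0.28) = -2.85*t^2 - 0.61*t - 0.66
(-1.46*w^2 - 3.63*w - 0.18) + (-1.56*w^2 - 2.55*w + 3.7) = -3.02*w^2 - 6.18*w + 3.52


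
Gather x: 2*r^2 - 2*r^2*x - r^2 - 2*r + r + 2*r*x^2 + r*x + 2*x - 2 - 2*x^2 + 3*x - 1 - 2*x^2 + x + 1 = r^2 - r + x^2*(2*r - 4) + x*(-2*r^2 + r + 6) - 2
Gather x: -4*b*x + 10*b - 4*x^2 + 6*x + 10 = 10*b - 4*x^2 + x*(6 - 4*b) + 10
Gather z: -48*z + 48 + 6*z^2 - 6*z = 6*z^2 - 54*z + 48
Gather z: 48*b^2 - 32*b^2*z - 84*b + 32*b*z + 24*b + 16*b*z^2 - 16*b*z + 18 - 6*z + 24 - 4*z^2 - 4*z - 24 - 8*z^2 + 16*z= 48*b^2 - 60*b + z^2*(16*b - 12) + z*(-32*b^2 + 16*b + 6) + 18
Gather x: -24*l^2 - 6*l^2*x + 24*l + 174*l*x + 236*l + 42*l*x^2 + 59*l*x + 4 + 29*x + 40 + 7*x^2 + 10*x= -24*l^2 + 260*l + x^2*(42*l + 7) + x*(-6*l^2 + 233*l + 39) + 44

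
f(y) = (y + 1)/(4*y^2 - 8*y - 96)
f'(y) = (8 - 8*y)*(y + 1)/(4*y^2 - 8*y - 96)^2 + 1/(4*y^2 - 8*y - 96) = (y^2 - 2*y - 2*(y - 1)*(y + 1) - 24)/(4*(-y^2 + 2*y + 24)^2)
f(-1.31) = 0.00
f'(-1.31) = -0.01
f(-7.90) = -0.03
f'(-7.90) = -0.01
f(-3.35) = 0.10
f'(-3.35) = -0.18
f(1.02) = -0.02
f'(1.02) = -0.01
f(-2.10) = 0.02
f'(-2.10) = -0.02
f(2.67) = -0.04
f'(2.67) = -0.02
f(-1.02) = 0.00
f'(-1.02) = -0.01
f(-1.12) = 0.00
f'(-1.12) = -0.01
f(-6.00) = -0.05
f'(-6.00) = -0.02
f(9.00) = 0.06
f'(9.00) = -0.02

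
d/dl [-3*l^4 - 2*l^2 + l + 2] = -12*l^3 - 4*l + 1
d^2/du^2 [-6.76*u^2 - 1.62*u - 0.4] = -13.5200000000000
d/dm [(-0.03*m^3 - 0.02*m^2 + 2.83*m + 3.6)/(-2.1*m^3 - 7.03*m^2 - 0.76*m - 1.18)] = (0.1689*m^4 + 11.9316*m^3 + 42.6963*m^2 + 50.6632*m - 0.6034)/(4.41*m^6 + 29.526*m^5 + 52.6129*m^4 + 15.6416*m^3 + 17.1684*m^2 + 1.7936*m + 1.3924)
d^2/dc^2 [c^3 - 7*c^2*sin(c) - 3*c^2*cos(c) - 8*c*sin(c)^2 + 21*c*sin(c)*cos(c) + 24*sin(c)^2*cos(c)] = 7*c^2*sin(c) + 3*c^2*cos(c) + 12*c*sin(c) - 42*c*sin(2*c) - 28*c*cos(c) - 16*c*cos(2*c) + 6*c - 14*sin(c) - 16*sin(2*c) - 12*cos(c) + 42*cos(2*c) + 54*cos(3*c)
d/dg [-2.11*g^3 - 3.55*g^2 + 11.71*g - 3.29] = -6.33*g^2 - 7.1*g + 11.71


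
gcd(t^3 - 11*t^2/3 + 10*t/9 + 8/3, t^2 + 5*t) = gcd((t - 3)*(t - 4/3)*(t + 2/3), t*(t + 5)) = 1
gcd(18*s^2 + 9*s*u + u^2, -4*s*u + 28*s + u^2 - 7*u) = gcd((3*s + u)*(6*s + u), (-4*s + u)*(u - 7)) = 1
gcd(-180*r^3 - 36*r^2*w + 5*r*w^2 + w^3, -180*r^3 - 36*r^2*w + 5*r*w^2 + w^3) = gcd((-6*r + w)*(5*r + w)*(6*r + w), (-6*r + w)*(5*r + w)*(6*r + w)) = 180*r^3 + 36*r^2*w - 5*r*w^2 - w^3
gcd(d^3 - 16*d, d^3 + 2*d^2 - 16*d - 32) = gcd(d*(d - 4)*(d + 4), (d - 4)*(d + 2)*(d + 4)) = d^2 - 16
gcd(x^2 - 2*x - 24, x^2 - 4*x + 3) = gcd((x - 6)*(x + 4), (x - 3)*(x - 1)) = 1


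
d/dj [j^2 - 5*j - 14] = 2*j - 5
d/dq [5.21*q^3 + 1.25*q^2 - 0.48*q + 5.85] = 15.63*q^2 + 2.5*q - 0.48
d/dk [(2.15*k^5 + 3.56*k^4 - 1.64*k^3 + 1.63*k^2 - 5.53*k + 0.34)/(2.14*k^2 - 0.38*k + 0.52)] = (13.803*k^6 + 11.9688*k^5 - 1.978*k^4 + 8.6512*k^3 + 8.6564*k^2 + 0.239999999999999*k - 2.7464)/(4.5796*k^4 - 1.6264*k^3 + 2.37*k^2 - 0.3952*k + 0.2704)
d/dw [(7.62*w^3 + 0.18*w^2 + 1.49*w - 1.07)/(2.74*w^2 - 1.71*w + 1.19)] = (20.8788*w^4 - 26.0604*w^3 + 22.813*w^2 + 6.292*w - 0.0566000000000002)/(7.5076*w^4 - 9.3708*w^3 + 9.4453*w^2 - 4.0698*w + 1.4161)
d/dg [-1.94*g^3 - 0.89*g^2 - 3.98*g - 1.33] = -5.82*g^2 - 1.78*g - 3.98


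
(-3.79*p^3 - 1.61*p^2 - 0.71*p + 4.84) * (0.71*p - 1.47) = -2.6909*p^4 + 4.4282*p^3 + 1.8626*p^2 + 4.4801*p - 7.1148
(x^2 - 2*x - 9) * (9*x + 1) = 9*x^3 - 17*x^2 - 83*x - 9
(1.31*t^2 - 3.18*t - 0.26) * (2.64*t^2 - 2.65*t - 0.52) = 3.4584*t^4 - 11.8667*t^3 + 7.0594*t^2 + 2.3426*t + 0.1352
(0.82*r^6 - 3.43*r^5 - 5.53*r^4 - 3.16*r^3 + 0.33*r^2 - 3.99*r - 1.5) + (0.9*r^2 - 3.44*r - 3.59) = 0.82*r^6 - 3.43*r^5 - 5.53*r^4 - 3.16*r^3 + 1.23*r^2 - 7.43*r - 5.09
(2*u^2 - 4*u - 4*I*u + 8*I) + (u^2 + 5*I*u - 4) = 3*u^2 - 4*u + I*u - 4 + 8*I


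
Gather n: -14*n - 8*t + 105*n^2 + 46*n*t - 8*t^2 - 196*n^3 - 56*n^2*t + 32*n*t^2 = -196*n^3 + n^2*(105 - 56*t) + n*(32*t^2 + 46*t - 14) - 8*t^2 - 8*t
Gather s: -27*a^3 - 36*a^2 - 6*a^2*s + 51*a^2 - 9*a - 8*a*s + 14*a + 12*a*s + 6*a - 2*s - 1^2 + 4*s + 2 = -27*a^3 + 15*a^2 + 11*a + s*(-6*a^2 + 4*a + 2) + 1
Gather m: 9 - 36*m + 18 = 27 - 36*m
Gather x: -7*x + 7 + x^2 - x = x^2 - 8*x + 7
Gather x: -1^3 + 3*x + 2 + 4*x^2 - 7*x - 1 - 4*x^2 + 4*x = 0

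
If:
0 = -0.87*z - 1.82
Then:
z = -2.09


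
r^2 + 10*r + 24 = (r + 4)*(r + 6)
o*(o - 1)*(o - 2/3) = o^3 - 5*o^2/3 + 2*o/3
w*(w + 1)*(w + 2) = w^3 + 3*w^2 + 2*w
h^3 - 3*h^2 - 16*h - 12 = (h - 6)*(h + 1)*(h + 2)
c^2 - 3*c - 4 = (c - 4)*(c + 1)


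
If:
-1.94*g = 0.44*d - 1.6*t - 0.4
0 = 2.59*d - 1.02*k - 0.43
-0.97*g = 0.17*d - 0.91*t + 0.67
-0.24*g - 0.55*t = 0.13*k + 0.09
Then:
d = 93.31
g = -49.41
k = 236.50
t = -34.50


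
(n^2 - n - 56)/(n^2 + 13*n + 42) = (n - 8)/(n + 6)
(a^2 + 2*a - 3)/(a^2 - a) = (a + 3)/a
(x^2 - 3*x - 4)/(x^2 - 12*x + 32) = (x + 1)/(x - 8)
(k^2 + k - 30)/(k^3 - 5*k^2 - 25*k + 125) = (k + 6)/(k^2 - 25)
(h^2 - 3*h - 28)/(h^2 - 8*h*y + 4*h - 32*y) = (7 - h)/(-h + 8*y)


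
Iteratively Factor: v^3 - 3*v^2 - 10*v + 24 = (v - 4)*(v^2 + v - 6) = (v - 4)*(v - 2)*(v + 3)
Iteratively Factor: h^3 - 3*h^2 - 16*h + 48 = (h - 4)*(h^2 + h - 12) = (h - 4)*(h + 4)*(h - 3)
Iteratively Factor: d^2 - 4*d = (d)*(d - 4)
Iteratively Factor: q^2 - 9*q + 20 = (q - 4)*(q - 5)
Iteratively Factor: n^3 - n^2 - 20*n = (n - 5)*(n^2 + 4*n) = n*(n - 5)*(n + 4)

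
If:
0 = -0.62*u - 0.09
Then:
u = -0.15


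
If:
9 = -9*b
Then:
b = -1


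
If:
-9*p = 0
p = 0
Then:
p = 0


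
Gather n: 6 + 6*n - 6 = 6*n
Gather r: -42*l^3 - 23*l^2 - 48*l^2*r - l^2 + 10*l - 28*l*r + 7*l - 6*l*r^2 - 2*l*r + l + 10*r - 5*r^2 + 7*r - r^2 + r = -42*l^3 - 24*l^2 + 18*l + r^2*(-6*l - 6) + r*(-48*l^2 - 30*l + 18)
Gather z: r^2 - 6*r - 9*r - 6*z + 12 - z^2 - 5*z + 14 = r^2 - 15*r - z^2 - 11*z + 26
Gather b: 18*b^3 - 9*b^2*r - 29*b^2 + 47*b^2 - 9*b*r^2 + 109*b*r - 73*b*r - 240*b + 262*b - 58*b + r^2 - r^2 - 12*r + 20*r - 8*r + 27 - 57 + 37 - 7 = 18*b^3 + b^2*(18 - 9*r) + b*(-9*r^2 + 36*r - 36)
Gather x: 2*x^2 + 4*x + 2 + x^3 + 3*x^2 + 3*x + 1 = x^3 + 5*x^2 + 7*x + 3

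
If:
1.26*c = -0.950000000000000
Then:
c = -0.75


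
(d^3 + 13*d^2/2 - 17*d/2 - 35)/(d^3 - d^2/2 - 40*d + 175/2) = (d + 2)/(d - 5)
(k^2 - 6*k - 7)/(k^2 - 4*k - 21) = (k + 1)/(k + 3)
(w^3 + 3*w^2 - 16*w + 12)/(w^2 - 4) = (w^2 + 5*w - 6)/(w + 2)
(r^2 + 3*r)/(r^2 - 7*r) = (r + 3)/(r - 7)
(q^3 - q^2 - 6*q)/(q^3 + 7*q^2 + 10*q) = (q - 3)/(q + 5)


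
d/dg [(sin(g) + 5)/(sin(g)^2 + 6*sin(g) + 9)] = -(sin(g) + 7)*cos(g)/(sin(g) + 3)^3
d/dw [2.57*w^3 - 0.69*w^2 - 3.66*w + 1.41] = 7.71*w^2 - 1.38*w - 3.66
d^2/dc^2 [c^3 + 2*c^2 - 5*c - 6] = 6*c + 4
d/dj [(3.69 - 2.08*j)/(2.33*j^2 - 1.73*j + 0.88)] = (4.8464*j^2 - 17.1954*j + 4.5533)/(5.4289*j^4 - 8.0618*j^3 + 7.0937*j^2 - 3.0448*j + 0.7744)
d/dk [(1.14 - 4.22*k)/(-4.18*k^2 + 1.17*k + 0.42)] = (-17.6396*k^2 + 9.5304*k - 3.1062)/(17.4724*k^4 - 9.7812*k^3 - 2.1423*k^2 + 0.9828*k + 0.1764)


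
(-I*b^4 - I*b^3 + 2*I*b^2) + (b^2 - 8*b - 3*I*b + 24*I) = -I*b^4 - I*b^3 + b^2 + 2*I*b^2 - 8*b - 3*I*b + 24*I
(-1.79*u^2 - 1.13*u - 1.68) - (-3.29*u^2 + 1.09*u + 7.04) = 1.5*u^2 - 2.22*u - 8.72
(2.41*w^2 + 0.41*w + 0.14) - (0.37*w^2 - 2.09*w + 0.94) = 2.04*w^2 + 2.5*w - 0.8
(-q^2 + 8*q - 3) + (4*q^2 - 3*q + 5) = 3*q^2 + 5*q + 2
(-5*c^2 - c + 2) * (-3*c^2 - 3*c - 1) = 15*c^4 + 18*c^3 + 2*c^2 - 5*c - 2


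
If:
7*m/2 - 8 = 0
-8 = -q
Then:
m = 16/7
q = 8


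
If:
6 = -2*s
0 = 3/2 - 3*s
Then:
No Solution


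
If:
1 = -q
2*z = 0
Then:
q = -1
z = 0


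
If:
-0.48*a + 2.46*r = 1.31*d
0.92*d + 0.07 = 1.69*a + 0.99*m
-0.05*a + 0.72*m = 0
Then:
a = 0.824311957932118*r + 0.0333993489494411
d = 1.57582462610121*r - 0.0122379293860548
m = 0.0572438859675082*r + 0.00231939923260008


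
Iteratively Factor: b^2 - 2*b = (b - 2)*(b)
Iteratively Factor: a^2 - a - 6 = (a - 3)*(a + 2)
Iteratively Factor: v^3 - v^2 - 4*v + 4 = (v - 2)*(v^2 + v - 2) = (v - 2)*(v - 1)*(v + 2)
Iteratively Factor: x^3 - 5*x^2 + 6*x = (x - 2)*(x^2 - 3*x) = x*(x - 2)*(x - 3)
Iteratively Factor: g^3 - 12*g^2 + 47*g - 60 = (g - 4)*(g^2 - 8*g + 15) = (g - 5)*(g - 4)*(g - 3)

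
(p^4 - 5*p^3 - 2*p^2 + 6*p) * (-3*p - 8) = -3*p^5 + 7*p^4 + 46*p^3 - 2*p^2 - 48*p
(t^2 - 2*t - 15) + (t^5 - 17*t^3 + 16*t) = t^5 - 17*t^3 + t^2 + 14*t - 15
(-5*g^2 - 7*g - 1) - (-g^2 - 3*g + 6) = -4*g^2 - 4*g - 7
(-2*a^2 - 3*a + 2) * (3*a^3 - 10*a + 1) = -6*a^5 - 9*a^4 + 26*a^3 + 28*a^2 - 23*a + 2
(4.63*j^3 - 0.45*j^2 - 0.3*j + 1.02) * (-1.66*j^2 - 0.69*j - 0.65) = -7.6858*j^5 - 2.4477*j^4 - 2.201*j^3 - 1.1937*j^2 - 0.5088*j - 0.663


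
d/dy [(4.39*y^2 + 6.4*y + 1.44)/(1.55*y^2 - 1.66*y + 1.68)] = (-17.2074*y^2 + 10.2864*y + 13.1424)/(2.4025*y^4 - 5.146*y^3 + 7.9636*y^2 - 5.5776*y + 2.8224)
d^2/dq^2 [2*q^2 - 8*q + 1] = 4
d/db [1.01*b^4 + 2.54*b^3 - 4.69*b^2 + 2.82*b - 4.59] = 4.04*b^3 + 7.62*b^2 - 9.38*b + 2.82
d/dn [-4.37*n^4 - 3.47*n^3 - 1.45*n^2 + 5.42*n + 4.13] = -17.48*n^3 - 10.41*n^2 - 2.9*n + 5.42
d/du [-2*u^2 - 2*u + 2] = -4*u - 2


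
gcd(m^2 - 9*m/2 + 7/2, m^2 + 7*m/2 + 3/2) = 1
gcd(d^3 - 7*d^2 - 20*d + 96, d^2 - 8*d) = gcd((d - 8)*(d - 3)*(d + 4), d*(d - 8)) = d - 8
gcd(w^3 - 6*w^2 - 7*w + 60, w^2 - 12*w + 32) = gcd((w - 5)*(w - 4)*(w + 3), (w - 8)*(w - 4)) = w - 4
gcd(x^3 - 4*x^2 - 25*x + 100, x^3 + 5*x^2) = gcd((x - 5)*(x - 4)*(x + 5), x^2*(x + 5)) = x + 5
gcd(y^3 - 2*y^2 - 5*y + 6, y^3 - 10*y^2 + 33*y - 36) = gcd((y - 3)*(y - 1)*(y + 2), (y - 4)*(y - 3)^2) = y - 3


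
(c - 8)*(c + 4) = c^2 - 4*c - 32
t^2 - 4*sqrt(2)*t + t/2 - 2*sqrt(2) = (t + 1/2)*(t - 4*sqrt(2))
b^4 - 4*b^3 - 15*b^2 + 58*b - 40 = (b - 5)*(b - 2)*(b - 1)*(b + 4)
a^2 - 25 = (a - 5)*(a + 5)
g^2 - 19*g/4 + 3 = (g - 4)*(g - 3/4)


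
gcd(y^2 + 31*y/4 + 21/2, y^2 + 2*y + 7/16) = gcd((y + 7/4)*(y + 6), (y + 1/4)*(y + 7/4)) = y + 7/4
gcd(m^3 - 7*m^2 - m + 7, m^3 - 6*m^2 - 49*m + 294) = m - 7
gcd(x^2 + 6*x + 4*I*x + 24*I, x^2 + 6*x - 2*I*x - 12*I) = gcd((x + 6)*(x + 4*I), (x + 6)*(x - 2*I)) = x + 6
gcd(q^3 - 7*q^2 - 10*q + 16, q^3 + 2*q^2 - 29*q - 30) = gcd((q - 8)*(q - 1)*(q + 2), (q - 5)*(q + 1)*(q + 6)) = 1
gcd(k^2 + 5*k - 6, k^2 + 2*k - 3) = k - 1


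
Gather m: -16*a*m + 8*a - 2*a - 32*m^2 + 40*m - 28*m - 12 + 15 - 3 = 6*a - 32*m^2 + m*(12 - 16*a)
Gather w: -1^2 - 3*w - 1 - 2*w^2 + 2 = -2*w^2 - 3*w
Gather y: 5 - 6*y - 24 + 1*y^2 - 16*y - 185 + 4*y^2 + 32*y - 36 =5*y^2 + 10*y - 240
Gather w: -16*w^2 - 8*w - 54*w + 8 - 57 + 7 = -16*w^2 - 62*w - 42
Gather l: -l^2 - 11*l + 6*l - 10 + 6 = -l^2 - 5*l - 4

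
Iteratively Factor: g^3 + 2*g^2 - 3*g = (g + 3)*(g^2 - g) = g*(g + 3)*(g - 1)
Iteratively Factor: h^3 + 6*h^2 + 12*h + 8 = (h + 2)*(h^2 + 4*h + 4) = (h + 2)^2*(h + 2)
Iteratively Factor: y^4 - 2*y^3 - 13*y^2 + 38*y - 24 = (y - 1)*(y^3 - y^2 - 14*y + 24) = (y - 2)*(y - 1)*(y^2 + y - 12) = (y - 3)*(y - 2)*(y - 1)*(y + 4)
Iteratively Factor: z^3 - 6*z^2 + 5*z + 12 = (z - 4)*(z^2 - 2*z - 3) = (z - 4)*(z - 3)*(z + 1)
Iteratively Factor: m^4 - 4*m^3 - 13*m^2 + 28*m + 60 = (m + 2)*(m^3 - 6*m^2 - m + 30) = (m - 3)*(m + 2)*(m^2 - 3*m - 10) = (m - 5)*(m - 3)*(m + 2)*(m + 2)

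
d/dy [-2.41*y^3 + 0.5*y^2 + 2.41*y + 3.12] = -7.23*y^2 + 1.0*y + 2.41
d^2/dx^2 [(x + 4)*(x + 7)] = 2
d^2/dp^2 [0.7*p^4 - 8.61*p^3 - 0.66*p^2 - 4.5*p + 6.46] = 8.4*p^2 - 51.66*p - 1.32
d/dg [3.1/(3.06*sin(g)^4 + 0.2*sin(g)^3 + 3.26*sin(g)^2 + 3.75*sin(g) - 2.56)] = (-48.67*sin(g) + 9.486*sin(3*g) + 0.93*cos(2*g) - 12.555)*cos(g)/(3.06*sin(g)^4 + 0.2*sin(g)^3 + 3.26*sin(g)^2 + 3.75*sin(g) - 2.56)^2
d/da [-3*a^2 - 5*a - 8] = -6*a - 5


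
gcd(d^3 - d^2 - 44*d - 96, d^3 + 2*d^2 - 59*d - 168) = d^2 - 5*d - 24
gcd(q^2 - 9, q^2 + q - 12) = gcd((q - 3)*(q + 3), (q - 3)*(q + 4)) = q - 3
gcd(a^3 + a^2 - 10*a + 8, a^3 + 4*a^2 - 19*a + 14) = a^2 - 3*a + 2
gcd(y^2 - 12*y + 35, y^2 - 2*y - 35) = y - 7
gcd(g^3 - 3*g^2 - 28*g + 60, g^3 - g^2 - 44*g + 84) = g^2 - 8*g + 12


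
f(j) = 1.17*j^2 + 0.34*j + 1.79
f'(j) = 2.34*j + 0.34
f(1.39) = 4.52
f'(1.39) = 3.59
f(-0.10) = 1.77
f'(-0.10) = 0.11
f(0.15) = 1.87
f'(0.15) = 0.69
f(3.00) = 13.34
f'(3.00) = 7.36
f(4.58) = 27.89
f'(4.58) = 11.06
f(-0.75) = 2.19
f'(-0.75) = -1.42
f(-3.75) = 16.97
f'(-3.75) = -8.44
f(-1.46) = 3.79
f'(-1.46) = -3.08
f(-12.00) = 166.19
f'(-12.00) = -27.74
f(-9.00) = 93.50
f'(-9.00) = -20.72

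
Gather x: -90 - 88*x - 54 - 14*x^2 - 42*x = -14*x^2 - 130*x - 144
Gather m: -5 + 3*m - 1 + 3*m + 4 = 6*m - 2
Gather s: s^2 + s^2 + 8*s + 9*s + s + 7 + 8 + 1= 2*s^2 + 18*s + 16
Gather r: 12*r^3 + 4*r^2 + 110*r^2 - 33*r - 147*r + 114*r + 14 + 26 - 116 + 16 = 12*r^3 + 114*r^2 - 66*r - 60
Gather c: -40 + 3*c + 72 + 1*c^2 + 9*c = c^2 + 12*c + 32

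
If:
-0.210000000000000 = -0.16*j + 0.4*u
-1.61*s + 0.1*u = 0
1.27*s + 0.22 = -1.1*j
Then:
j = -0.16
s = -0.04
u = -0.59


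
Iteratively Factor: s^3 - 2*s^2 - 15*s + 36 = (s - 3)*(s^2 + s - 12) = (s - 3)*(s + 4)*(s - 3)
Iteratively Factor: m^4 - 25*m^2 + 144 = (m - 3)*(m^3 + 3*m^2 - 16*m - 48) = (m - 4)*(m - 3)*(m^2 + 7*m + 12) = (m - 4)*(m - 3)*(m + 4)*(m + 3)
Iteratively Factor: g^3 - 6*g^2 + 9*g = (g - 3)*(g^2 - 3*g) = g*(g - 3)*(g - 3)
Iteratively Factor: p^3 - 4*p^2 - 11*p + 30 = (p + 3)*(p^2 - 7*p + 10) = (p - 2)*(p + 3)*(p - 5)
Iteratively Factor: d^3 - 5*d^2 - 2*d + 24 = (d - 3)*(d^2 - 2*d - 8) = (d - 3)*(d + 2)*(d - 4)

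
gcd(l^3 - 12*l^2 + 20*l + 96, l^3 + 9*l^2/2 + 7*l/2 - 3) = l + 2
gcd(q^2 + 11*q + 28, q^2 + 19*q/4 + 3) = q + 4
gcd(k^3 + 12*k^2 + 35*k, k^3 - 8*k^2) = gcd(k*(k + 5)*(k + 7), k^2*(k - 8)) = k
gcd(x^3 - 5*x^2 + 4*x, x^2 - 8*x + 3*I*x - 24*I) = 1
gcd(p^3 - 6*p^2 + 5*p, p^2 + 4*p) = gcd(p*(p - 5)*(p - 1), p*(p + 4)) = p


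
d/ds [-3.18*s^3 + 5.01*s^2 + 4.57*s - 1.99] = -9.54*s^2 + 10.02*s + 4.57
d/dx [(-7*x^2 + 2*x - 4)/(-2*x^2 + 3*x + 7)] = (-17*x^2 - 114*x + 26)/(4*x^4 - 12*x^3 - 19*x^2 + 42*x + 49)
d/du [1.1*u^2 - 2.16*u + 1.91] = 2.2*u - 2.16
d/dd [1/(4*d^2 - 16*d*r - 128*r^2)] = (-d/2 + r)/(-d^2 + 4*d*r + 32*r^2)^2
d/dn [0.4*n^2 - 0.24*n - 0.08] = 0.8*n - 0.24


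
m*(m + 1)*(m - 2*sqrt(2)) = m^3 - 2*sqrt(2)*m^2 + m^2 - 2*sqrt(2)*m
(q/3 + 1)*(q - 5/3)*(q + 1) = q^3/3 + 7*q^2/9 - 11*q/9 - 5/3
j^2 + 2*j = j*(j + 2)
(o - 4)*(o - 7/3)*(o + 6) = o^3 - o^2/3 - 86*o/3 + 56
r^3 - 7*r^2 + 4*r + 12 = (r - 6)*(r - 2)*(r + 1)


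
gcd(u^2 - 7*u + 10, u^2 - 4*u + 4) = u - 2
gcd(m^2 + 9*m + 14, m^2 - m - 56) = m + 7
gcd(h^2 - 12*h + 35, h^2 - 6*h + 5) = h - 5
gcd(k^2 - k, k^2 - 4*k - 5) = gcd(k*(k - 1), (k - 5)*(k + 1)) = 1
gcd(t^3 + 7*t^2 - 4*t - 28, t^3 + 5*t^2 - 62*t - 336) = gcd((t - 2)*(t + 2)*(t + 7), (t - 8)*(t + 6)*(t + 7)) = t + 7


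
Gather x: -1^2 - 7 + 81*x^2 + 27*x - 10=81*x^2 + 27*x - 18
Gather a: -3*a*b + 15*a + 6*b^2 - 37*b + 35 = a*(15 - 3*b) + 6*b^2 - 37*b + 35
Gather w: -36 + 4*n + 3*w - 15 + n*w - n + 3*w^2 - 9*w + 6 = 3*n + 3*w^2 + w*(n - 6) - 45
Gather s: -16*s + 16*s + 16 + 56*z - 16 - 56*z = 0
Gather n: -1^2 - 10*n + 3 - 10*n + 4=6 - 20*n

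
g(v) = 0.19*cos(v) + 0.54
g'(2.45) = -0.12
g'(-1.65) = 0.19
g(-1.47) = 0.56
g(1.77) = 0.50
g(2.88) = 0.36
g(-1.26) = 0.60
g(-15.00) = 0.40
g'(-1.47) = 0.19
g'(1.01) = -0.16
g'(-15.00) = 0.12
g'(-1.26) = 0.18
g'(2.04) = -0.17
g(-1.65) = 0.52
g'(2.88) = -0.05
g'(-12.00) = -0.10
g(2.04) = 0.45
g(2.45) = 0.39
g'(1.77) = -0.19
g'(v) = -0.19*sin(v)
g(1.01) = 0.64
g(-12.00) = 0.70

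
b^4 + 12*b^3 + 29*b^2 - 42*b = b*(b - 1)*(b + 6)*(b + 7)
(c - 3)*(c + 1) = c^2 - 2*c - 3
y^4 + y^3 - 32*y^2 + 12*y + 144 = (y - 4)*(y - 3)*(y + 2)*(y + 6)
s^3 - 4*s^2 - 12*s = s*(s - 6)*(s + 2)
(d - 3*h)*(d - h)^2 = d^3 - 5*d^2*h + 7*d*h^2 - 3*h^3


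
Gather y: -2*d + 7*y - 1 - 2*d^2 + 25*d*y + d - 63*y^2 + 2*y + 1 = -2*d^2 - d - 63*y^2 + y*(25*d + 9)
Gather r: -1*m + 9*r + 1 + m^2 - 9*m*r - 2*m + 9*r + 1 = m^2 - 3*m + r*(18 - 9*m) + 2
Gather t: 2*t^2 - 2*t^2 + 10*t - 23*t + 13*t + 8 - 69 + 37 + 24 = 0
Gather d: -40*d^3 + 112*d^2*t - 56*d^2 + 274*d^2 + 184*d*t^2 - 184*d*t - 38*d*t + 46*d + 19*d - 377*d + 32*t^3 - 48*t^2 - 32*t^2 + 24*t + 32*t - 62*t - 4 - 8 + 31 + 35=-40*d^3 + d^2*(112*t + 218) + d*(184*t^2 - 222*t - 312) + 32*t^3 - 80*t^2 - 6*t + 54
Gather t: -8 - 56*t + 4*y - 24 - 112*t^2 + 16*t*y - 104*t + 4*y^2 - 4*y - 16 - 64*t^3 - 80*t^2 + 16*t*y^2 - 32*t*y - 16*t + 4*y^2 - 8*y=-64*t^3 - 192*t^2 + t*(16*y^2 - 16*y - 176) + 8*y^2 - 8*y - 48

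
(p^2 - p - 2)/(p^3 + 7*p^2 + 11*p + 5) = (p - 2)/(p^2 + 6*p + 5)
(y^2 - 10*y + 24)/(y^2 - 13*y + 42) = (y - 4)/(y - 7)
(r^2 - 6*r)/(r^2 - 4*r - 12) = r/(r + 2)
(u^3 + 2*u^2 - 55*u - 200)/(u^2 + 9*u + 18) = (u^3 + 2*u^2 - 55*u - 200)/(u^2 + 9*u + 18)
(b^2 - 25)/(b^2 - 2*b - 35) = (b - 5)/(b - 7)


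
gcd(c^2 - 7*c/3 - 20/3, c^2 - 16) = c - 4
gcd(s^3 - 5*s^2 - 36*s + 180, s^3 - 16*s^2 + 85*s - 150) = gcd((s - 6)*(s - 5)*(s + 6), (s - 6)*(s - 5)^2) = s^2 - 11*s + 30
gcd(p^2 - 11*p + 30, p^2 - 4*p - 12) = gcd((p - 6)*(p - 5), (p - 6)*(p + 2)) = p - 6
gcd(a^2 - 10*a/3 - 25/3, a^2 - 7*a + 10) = a - 5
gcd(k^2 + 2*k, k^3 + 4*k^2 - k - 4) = 1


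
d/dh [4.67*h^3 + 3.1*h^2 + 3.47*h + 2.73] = 14.01*h^2 + 6.2*h + 3.47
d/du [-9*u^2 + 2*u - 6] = 2 - 18*u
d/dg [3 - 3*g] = -3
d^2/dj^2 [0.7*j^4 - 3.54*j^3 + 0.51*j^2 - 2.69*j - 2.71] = 8.4*j^2 - 21.24*j + 1.02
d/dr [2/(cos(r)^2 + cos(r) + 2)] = 2*(2*cos(r) + 1)*sin(r)/(cos(r)^2 + cos(r) + 2)^2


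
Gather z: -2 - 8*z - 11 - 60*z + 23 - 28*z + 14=24 - 96*z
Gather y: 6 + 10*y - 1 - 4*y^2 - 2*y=-4*y^2 + 8*y + 5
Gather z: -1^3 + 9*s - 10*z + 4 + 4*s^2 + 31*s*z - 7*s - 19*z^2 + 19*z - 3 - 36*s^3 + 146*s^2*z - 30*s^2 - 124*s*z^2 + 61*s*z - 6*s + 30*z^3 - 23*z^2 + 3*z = -36*s^3 - 26*s^2 - 4*s + 30*z^3 + z^2*(-124*s - 42) + z*(146*s^2 + 92*s + 12)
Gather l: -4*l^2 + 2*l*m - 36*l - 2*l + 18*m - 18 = -4*l^2 + l*(2*m - 38) + 18*m - 18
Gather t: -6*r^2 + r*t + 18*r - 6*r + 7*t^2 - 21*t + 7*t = -6*r^2 + 12*r + 7*t^2 + t*(r - 14)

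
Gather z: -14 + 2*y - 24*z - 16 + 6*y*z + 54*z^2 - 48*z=2*y + 54*z^2 + z*(6*y - 72) - 30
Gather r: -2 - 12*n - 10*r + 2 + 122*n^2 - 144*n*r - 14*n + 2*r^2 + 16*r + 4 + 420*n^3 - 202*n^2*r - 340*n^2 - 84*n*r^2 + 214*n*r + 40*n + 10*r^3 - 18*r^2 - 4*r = 420*n^3 - 218*n^2 + 14*n + 10*r^3 + r^2*(-84*n - 16) + r*(-202*n^2 + 70*n + 2) + 4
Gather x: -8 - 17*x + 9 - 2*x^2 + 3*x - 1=-2*x^2 - 14*x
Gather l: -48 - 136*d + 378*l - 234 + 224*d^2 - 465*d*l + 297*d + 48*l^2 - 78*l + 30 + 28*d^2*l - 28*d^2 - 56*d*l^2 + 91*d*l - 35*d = 196*d^2 + 126*d + l^2*(48 - 56*d) + l*(28*d^2 - 374*d + 300) - 252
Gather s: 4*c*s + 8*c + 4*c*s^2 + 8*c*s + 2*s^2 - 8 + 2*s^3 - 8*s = 8*c + 2*s^3 + s^2*(4*c + 2) + s*(12*c - 8) - 8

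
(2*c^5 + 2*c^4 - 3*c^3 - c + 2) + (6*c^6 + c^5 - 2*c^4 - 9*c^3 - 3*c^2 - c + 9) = 6*c^6 + 3*c^5 - 12*c^3 - 3*c^2 - 2*c + 11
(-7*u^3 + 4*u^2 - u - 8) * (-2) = 14*u^3 - 8*u^2 + 2*u + 16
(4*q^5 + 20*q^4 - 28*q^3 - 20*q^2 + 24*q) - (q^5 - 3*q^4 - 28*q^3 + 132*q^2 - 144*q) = 3*q^5 + 23*q^4 - 152*q^2 + 168*q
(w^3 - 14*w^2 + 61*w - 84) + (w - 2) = w^3 - 14*w^2 + 62*w - 86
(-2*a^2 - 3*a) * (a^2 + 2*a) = -2*a^4 - 7*a^3 - 6*a^2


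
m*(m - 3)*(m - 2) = m^3 - 5*m^2 + 6*m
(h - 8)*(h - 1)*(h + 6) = h^3 - 3*h^2 - 46*h + 48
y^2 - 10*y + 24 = (y - 6)*(y - 4)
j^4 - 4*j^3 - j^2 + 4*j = j*(j - 4)*(j - 1)*(j + 1)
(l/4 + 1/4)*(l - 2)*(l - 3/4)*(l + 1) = l^4/4 - 3*l^3/16 - 3*l^2/4 + l/16 + 3/8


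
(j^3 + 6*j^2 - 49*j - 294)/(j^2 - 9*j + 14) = (j^2 + 13*j + 42)/(j - 2)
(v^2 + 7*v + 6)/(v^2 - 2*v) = (v^2 + 7*v + 6)/(v*(v - 2))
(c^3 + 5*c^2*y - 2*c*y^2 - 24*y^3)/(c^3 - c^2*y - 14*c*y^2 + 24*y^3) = (-c - 3*y)/(-c + 3*y)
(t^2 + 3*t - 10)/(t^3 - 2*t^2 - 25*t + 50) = 1/(t - 5)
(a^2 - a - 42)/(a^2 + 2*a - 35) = (a^2 - a - 42)/(a^2 + 2*a - 35)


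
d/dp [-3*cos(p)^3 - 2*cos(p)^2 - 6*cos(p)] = (9*cos(p)^2 + 4*cos(p) + 6)*sin(p)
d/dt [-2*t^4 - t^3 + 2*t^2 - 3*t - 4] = -8*t^3 - 3*t^2 + 4*t - 3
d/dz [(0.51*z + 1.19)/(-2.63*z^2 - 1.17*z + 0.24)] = (1.3413*z^2 + 6.2594*z + 1.5147)/(6.9169*z^4 + 6.1542*z^3 + 0.1065*z^2 - 0.5616*z + 0.0576)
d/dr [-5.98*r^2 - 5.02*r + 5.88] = -11.96*r - 5.02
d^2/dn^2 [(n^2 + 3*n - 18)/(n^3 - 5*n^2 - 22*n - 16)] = 2*(n^6 + 9*n^5 - 87*n^4 + 863*n^3 - 114*n^2 - 7524*n - 8072)/(n^9 - 15*n^8 + 9*n^7 + 487*n^6 + 282*n^5 - 6348*n^4 - 20440*n^3 - 27072*n^2 - 16896*n - 4096)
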